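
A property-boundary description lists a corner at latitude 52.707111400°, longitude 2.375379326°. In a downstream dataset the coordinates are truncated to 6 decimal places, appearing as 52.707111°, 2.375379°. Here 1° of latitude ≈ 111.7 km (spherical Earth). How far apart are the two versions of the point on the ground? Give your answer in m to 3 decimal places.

Δlat = 52.707111400 − 52.707111 = +0.000000400°; Δlon = 2.375379326 − 2.375379 = +0.000000326°.
North–south shift: 0.000000400 × 111700 = 0.04468 m.
East–west at this latitude: 0.000000326° × 111700 × cos 52.7071° ≈ 0.000000326 × 67677.9 = 0.022063 m.
Combined displacement = (0.04468² + 0.022063²)^½ ≈ 0.0498305 m.

0.050 m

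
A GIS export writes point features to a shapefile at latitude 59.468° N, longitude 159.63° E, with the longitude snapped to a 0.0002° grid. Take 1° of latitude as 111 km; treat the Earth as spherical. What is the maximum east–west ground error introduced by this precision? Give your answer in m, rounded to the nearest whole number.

With a 0.0002° grid the true value lies within half a step, ±0.0002°/2 = ±0.0001°, of the stored one.
One degree of longitude at 59.468° is 111000 × cos 59.468° ≈ 111000 × 0.5080 = 56390.2 m.
East–west error: 0.0001° × 56390.2 m/° ≈ 5.63902 m.

6 m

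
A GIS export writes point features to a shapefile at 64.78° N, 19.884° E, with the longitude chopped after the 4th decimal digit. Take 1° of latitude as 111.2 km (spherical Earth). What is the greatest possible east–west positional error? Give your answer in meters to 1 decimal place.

Truncating at 4 decimal places can drop up to a full unit in the last place, so the longitude may be off by as much as 0.0001°.
At latitude 64.78° a degree of longitude spans 111200 m × cos 64.78° = 111200 × 0.4261 ≈ 47381.8 m.
So at most 0.0001° × 47381.8 ≈ 4.73818 m east–west.

4.7 meters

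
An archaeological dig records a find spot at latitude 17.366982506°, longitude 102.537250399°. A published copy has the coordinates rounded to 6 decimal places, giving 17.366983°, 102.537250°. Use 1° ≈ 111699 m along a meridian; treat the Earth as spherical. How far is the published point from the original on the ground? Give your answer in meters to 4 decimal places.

The latitude changed by -0.000000494° and the longitude by +0.000000399°.
N–S: -0.000000494° × 111699 m/° = -0.0551793 m.
E–W at 17.367°: 0.000000399° × 111699 × cos 17.367° = 0.000000399 × 111699 × 0.9544 ≈ 0.0425362 m.
Distance: √(0.0551793² + 0.0425362²) ≈ 0.0696712 m.

0.0697 meters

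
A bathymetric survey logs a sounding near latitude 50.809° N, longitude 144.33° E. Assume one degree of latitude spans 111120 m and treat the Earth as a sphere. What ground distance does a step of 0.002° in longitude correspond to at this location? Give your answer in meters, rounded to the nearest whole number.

140 meters

At 50.809° a degree of longitude is 111120 × cos 50.809° ≈ 70217.6 m, so 0.002° corresponds to 140.435 m.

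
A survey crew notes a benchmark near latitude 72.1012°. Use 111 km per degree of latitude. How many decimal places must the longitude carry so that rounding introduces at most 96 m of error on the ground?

At 72.1012° one degree of longitude covers 111000 × cos 72.1012° ≈ 111000 × 0.3073 ≈ 34114.4 m.
With N decimal places the half-ulp bound is 0.5·10⁻ᴺ°, or 0.5·10⁻ᴺ × 34114.4 m on the ground.
Setting 17057.2 × 10⁻ᴺ ≤ 96 gives 10ᴺ ≥ 177.7, i.e. N ≥ 2.25.
N = 2 would give 171 m (too coarse); N = 3 gives 17.1 m ≤ 96 m.

3 decimal places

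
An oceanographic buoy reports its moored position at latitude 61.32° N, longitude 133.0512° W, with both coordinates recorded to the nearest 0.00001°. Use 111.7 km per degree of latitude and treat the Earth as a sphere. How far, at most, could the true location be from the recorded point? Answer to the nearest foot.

2 feet

Rounding to 5 decimal places leaves each coordinate within ±5e-06° of the true value.
N–S: 5e-06° × 111700 m/° = 0.5585 m.
Longitude error → 5e-06 × 111700 × cos 61.32° = 5e-06 × 111700 × 0.4799 ≈ 0.268034 m.
The two errors are perpendicular, so the maximum displacement is √(0.5585² + 0.268034²) ≈ 0.619487 m.
In feet: 0.619487 m ÷ 0.3048 ≈ 2.0324 ft.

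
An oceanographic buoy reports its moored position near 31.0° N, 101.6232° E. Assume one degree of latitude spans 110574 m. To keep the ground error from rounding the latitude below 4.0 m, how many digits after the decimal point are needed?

5 decimal places

One degree of latitude covers 110574 m.
N decimal places → at most half a unit in the last place, 0.5 × 10⁻ᴺ° = 110574/2 × 10⁻ᴺ m.
Setting 55287 × 10⁻ᴺ ≤ 4.0 gives 10ᴺ ≥ 1.382e+04, i.e. N ≥ 4.14.
So 5 decimal places suffice (0.553 m); 4 would allow up to 5.53 m.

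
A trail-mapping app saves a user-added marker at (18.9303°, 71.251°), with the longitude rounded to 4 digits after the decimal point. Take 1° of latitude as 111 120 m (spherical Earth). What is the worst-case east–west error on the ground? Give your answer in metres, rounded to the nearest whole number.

Rounding to 4 decimal places leaves the longitude within ±5e-05° of the true value.
At latitude 18.9303° a degree of longitude spans 111120 m × cos 18.9303° = 111120 × 0.9459 ≈ 105110 m.
East–west error: 5e-05° × 105110 m/° ≈ 5.2555 m.

5 metres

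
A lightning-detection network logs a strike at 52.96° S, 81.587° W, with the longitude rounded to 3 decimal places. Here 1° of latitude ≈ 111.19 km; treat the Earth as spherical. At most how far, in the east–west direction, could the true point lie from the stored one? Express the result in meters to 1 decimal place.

Rounding to 3 decimal places leaves the longitude within ±0.0005° of the true value.
Parallels shrink by cos φ, so at 52.96° a degree of longitude is 111190 × 0.6024 ≈ 66977.8 m.
So at most 0.0005° × 66977.8 ≈ 33.4889 m east–west.

33.5 meters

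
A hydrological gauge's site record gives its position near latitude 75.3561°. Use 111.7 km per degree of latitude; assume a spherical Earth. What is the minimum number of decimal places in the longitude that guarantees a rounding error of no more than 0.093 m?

At 75.3561° one degree of longitude covers 111700 × cos 75.3561° ≈ 111700 × 0.2528 ≈ 28239 m.
Rounding to N decimal places gives at most 0.5 × 10⁻ᴺ degrees of error, i.e. 0.5 × 10⁻ᴺ × 28239 m.
Need 0.5 × 28239 × 10⁻ᴺ ≤ 0.093 → 10⁻ᴺ ≤ 6.587e-06, so N ≥ 5.18.
At 5 places the error can reach 0.141 m, but 6 places keeps it to 0.0141 m.

6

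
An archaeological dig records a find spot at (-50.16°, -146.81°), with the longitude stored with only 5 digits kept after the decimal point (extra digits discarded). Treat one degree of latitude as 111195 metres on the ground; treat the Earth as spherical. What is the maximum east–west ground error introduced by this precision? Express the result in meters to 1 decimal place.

Truncating at 5 decimal places can drop up to a full unit in the last place, so the longitude may be off by as much as 1e-05°.
One degree of longitude at 50.16° is 111195 × cos 50.16° ≈ 111195 × 0.6406 = 71236.6 m.
East–west error: 1e-05° × 71236.6 m/° ≈ 0.712366 m.

0.7 meters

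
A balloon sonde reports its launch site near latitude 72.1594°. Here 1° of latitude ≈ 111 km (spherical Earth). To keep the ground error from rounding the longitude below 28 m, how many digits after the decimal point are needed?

At 72.1594° one degree of longitude covers 111000 × cos 72.1594° ≈ 111000 × 0.3064 ≈ 34007.1 m.
N decimal places → at most half a unit in the last place, 0.5 × 10⁻ᴺ° = 34007.1/2 × 10⁻ᴺ m.
Setting 17003.5 × 10⁻ᴺ ≤ 28 gives 10ᴺ ≥ 607.3, i.e. N ≥ 2.78.
N = 2 would give 170 m (too coarse); N = 3 gives 17 m ≤ 28 m.

3 decimal places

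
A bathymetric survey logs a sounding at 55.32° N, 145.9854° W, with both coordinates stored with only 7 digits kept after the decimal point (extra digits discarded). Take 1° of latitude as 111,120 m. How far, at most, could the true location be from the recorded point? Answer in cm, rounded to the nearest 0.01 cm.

1.28 cm

Truncating at 7 decimal places can drop up to a full unit in the last place, so each coordinate may be off by as much as 1e-07°.
Latitude error → 1e-07 × 111120 = 0.011112 m along the meridian.
E–W at 55.32°: 1e-07° × 111120 × cos 55.32° = 1e-07 × 111120 × 0.5690 ≈ 0.00632264 m.
The two errors are perpendicular, so the maximum displacement is √(0.011112² + 0.00632264²) ≈ 0.0127848 m.
That is 0.0127848 m = 1.2785 cm.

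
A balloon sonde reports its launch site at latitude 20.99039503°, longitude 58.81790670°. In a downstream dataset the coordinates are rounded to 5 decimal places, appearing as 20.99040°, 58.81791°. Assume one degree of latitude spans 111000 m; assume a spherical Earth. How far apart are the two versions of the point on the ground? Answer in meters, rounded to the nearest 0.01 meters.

The latitude changed by -0.00000497° and the longitude by -0.00000330°.
North–south shift: -0.00000497 × 111000 = -0.55167 m.
E–W at 20.9904°: -0.00000330° × 111000 × cos 20.9904° = -0.00000330 × 111000 × 0.9336 ≈ -0.341992 m.
Combined displacement = (0.55167² + 0.341992²)^½ ≈ 0.649075 m.

0.65 meters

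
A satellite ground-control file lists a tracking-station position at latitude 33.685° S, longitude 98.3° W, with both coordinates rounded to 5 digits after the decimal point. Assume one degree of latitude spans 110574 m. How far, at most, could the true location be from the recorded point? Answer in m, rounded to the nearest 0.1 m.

0.7 m

Rounding to 5 decimal places leaves each coordinate within ±5e-06° of the true value.
Latitude error → 5e-06 × 110574 = 0.55287 m along the meridian.
E–W at 33.685°: 5e-06° × 110574 × cos 33.685° = 5e-06 × 110574 × 0.8321 ≈ 0.460043 m.
The two errors are perpendicular, so the maximum displacement is √(0.55287² + 0.460043²) ≈ 0.719239 m.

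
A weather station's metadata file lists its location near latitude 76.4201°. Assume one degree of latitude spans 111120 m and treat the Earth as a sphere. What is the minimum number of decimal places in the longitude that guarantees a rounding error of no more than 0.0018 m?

7 decimal places

At 76.4201° one degree of longitude covers 111120 × cos 76.4201° ≈ 111120 × 0.2348 ≈ 26091.1 m.
Rounding to N decimal places gives at most 0.5 × 10⁻ᴺ degrees of error, i.e. 0.5 × 10⁻ᴺ × 26091.1 m.
Setting 13045.6 × 10⁻ᴺ ≤ 0.0018 gives 10ᴺ ≥ 7.248e+06, i.e. N ≥ 6.86.
So 7 decimal places suffice (0.0013 m); 6 would allow up to 0.013 m.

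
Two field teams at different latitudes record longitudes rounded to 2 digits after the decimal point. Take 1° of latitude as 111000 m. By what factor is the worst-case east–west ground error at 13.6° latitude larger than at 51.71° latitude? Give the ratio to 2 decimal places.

Rounding to 2 decimal places leaves the longitude within ±0.005° of the true value.
Error at 13.6° = 0.005° × 111000 × cos 13.6° ≈ 555 × 0.9720 = 539.44 m.
Error at 51.71° = 0.005° × 111000 × cos 51.71° ≈ 555 × 0.6196 = 343.9 m.
The ratio reduces to cos 13.6° / cos 51.71° = 0.9720/0.6196 ≈ 1.5686.

1.57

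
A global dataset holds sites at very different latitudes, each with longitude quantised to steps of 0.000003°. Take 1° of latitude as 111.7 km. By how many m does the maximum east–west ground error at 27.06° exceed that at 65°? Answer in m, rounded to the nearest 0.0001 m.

With a 0.000003° grid the true value lies within half a step, ±0.000003°/2 = ±1.5e-06°, of the stored one.
Error at 27.06° = 1.5e-06° × 111700 × cos 27.06° ≈ 0.16755 × 0.8905 = 0.14921 m.
Error at 65° = 1.5e-06° × 111700 × cos 65° ≈ 0.16755 × 0.4226 = 0.07081 m.
Difference: 0.14921 − 0.07081 = 0.078399 m.

0.0784 m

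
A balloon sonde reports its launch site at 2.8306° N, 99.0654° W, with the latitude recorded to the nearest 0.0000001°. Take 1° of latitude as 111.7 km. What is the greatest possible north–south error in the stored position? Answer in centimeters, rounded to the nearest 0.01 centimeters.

0.56 centimeters

Rounding to 7 decimal places leaves the latitude within ±5e-08° of the true value.
Along the meridian that is 5e-08° × 111700 m/° = 0.005585 m.
That is 0.005585 m = 0.5585 cm.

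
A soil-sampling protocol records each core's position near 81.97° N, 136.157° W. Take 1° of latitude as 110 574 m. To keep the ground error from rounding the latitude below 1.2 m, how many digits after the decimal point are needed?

5 decimal places

One degree of latitude covers 110574 m.
Rounding to N decimal places gives at most 0.5 × 10⁻ᴺ degrees of error, i.e. 0.5 × 10⁻ᴺ × 110574 m.
Setting 55287 × 10⁻ᴺ ≤ 1.2 gives 10ᴺ ≥ 4.607e+04, i.e. N ≥ 4.66.
N = 4 would give 5.53 m (too coarse); N = 5 gives 0.553 m ≤ 1.2 m.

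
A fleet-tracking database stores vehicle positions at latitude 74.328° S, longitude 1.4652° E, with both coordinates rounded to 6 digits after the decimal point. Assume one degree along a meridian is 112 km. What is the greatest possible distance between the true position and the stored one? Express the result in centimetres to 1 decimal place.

5.8 centimetres

Rounding to 6 decimal places leaves each coordinate within ±5e-07° of the true value.
N–S: 5e-07° × 112000 m/° = 0.056 m.
E–W at 74.328°: 5e-07° × 112000 × cos 74.328° = 5e-07 × 112000 × 0.2701 ≈ 0.0151273 m.
Worst case both components are at the extreme and orthogonal: √(0.056² + 0.0151273²) ≈ 0.0580072 m.
That is 0.0580072 m = 5.8007 cm.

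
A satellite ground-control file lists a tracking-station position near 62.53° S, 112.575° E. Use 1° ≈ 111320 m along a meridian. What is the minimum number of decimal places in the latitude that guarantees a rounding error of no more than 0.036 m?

One degree of latitude covers 111320 m.
With N decimal places the half-ulp bound is 0.5·10⁻ᴺ°, or 0.5·10⁻ᴺ × 111320 m on the ground.
Need 0.5 × 111320 × 10⁻ᴺ ≤ 0.036 → 10⁻ᴺ ≤ 6.468e-07, so N ≥ 6.19.
So 7 decimal places suffice (0.00557 m); 6 would allow up to 0.0557 m.

7 decimal places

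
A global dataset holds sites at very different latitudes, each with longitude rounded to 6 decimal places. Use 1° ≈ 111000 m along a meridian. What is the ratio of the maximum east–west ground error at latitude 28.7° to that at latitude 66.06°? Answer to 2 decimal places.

Rounding to 6 decimal places leaves the longitude within ±5e-07° of the true value.
Error at 28.7° = 5e-07° × 111000 × cos 28.7° ≈ 0.0555 × 0.8771 = 0.048682 m.
At 66.06°: 5e-07° × 111000 × cos 66.06° = 5e-07 × 111000 × 0.4058 ≈ 0.022521 m.
Ratio: 0.048682 / 0.022521 = cos 28.7° / cos 66.06° ≈ 2.1616.

2.16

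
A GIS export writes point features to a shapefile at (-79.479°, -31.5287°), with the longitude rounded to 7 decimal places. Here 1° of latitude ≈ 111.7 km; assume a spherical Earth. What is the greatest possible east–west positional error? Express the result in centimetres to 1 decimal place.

Rounding to 7 decimal places leaves the longitude within ±5e-08° of the true value.
One degree of longitude at 79.479° is 111700 × cos 79.479° ≈ 111700 × 0.1826 = 20396 m.
East–west error: 5e-08° × 20396 m/° ≈ 0.0010198 m.
That is 0.0010198 m = 0.10198 cm.

0.1 centimetres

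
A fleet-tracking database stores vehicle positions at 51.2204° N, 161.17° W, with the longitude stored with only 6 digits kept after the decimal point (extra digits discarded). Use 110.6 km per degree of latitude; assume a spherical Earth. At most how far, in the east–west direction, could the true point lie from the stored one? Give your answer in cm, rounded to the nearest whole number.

7 cm

Truncating at 6 decimal places can drop up to a full unit in the last place, so the longitude may be off by as much as 1e-06°.
One degree of longitude at 51.2204° is 110600 × cos 51.2204° ≈ 110600 × 0.6263 = 69271.7 m.
So at most 1e-06° × 69271.7 ≈ 0.0692717 m east–west.
That is 0.0692717 m = 6.9272 cm.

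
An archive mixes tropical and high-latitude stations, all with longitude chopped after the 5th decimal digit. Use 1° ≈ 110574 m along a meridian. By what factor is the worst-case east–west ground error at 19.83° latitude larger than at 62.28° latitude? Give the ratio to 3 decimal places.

Truncating at 5 decimal places can drop up to a full unit in the last place, so the longitude may be off by as much as 1e-05°.
At 19.83°: 1e-05° × 110574 × cos 19.83° = 1e-05 × 110574 × 0.9407 ≈ 1.0402 m.
At 62.28°: 1e-05° × 110574 × cos 62.28° = 1e-05 × 110574 × 0.4652 ≈ 0.51434 m.
The ratio reduces to cos 19.83° / cos 62.28° = 0.9407/0.4652 ≈ 2.0224.

2.022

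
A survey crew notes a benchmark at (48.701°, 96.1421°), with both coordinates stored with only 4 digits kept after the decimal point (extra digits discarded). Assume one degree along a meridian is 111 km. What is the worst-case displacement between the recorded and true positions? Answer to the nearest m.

13 m

Truncating at 4 decimal places can drop up to a full unit in the last place, so each coordinate may be off by as much as 0.0001°.
North–south component: 0.0001° × 111000 = 11.1 m.
Longitude error → 0.0001 × 111000 × cos 48.701° = 0.0001 × 111000 × 0.6600 ≈ 7.32587 m.
Combining orthogonally: (11.1² + 7.32587²)^½ ≈ 13.2996 m.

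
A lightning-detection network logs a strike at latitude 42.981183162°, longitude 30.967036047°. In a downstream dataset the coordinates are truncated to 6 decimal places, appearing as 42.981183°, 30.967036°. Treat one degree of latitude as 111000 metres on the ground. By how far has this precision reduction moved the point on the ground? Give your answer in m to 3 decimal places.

0.018 m

Δlat = 42.981183162 − 42.981183 = +0.000000162°; Δlon = 30.967036047 − 30.967036 = +0.000000047°.
N–S: 0.000000162° × 111000 m/° = 0.017982 m.
East–west at this latitude: 0.000000047° × 111000 × cos 42.9812° ≈ 0.000000047 × 81205.1 = 0.00381664 m.
Hypotenuse of the two orthogonal shifts: √(0.017982² + 0.00381664²) = 0.0183826 m.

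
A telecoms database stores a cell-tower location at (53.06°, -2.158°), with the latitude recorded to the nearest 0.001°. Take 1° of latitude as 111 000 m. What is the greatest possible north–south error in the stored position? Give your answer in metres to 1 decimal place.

Rounding to 3 decimal places leaves the latitude within ±0.0005° of the true value.
North–south distance: 0.0005° × 111000 m/° = 55.5 m.

55.5 metres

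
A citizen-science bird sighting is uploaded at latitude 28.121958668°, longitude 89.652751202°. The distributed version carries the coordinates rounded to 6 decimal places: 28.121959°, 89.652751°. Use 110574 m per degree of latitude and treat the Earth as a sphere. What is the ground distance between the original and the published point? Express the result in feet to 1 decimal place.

0.1 feet

The latitude changed by -0.000000332° and the longitude by +0.000000202°.
North–south shift: -0.000000332 × 110574 = -0.0367106 m.
East–west at this latitude: 0.000000202° × 110574 × cos 28.122° ≈ 0.000000202 × 97520.3 = 0.0196991 m.
Hypotenuse of the two orthogonal shifts: √(0.0367106² + 0.0196991²) = 0.041662 m.
In feet: 0.041662 m ÷ 0.3048 ≈ 0.13669 ft.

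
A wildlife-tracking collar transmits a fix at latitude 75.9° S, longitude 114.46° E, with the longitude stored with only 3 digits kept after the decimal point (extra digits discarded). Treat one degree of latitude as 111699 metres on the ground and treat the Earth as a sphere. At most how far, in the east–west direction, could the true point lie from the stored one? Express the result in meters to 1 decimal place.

Truncating at 3 decimal places can drop up to a full unit in the last place, so the longitude may be off by as much as 0.001°.
At latitude 75.9° a degree of longitude spans 111699 m × cos 75.9° = 111699 × 0.2436 ≈ 27211.6 m.
So at most 0.001° × 27211.6 ≈ 27.2116 m east–west.

27.2 meters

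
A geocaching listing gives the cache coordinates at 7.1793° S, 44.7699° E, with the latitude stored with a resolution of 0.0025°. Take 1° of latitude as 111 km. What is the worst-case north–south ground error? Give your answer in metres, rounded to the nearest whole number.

139 metres

With a 0.0025° grid the true value lies within half a step, ±0.0025°/2 = ±0.00125°, of the stored one.
North–south distance: 0.00125° × 111000 m/° = 138.75 m.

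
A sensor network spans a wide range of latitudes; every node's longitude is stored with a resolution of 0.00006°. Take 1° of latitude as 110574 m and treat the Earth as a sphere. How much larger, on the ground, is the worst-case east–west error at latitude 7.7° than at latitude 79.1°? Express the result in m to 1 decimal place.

2.7 m

With a 0.00006° grid the true value lies within half a step, ±0.00006°/2 = ±3e-05°, of the stored one.
At 7.7°: 3e-05° × 110574 × cos 7.7° = 3e-05 × 110574 × 0.9910 ≈ 3.2873 m.
Error at 79.1° = 3e-05° × 110574 × cos 79.1° ≈ 3.3172 × 0.1891 = 0.62727 m.
So the lower-latitude error exceeds the higher by 3.2873 − 0.62727 = 2.66 m.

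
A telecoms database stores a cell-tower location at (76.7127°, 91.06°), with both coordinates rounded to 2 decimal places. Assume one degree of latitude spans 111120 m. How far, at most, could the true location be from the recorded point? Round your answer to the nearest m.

570 m

Rounding to 2 decimal places leaves each coordinate within ±0.005° of the true value.
Latitude error → 0.005 × 111120 = 555.6 m along the meridian.
East–west component at 76.7127°: 0.005° × 111120 × cos 76.7127° ≈ 0.005 × 25539.2 ≈ 127.696 m.
Worst case both components are at the extreme and orthogonal: √(555.6² + 127.696²) ≈ 570.086 m.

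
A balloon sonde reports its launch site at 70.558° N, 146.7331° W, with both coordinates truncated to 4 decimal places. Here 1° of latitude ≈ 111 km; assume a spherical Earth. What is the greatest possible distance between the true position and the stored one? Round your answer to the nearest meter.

Truncating at 4 decimal places can drop up to a full unit in the last place, so each coordinate may be off by as much as 0.0001°.
N–S: 0.0001° × 111000 m/° = 11.1 m.
E–W at 70.558°: 0.0001° × 111000 × cos 70.558° = 0.0001 × 111000 × 0.3329 ≈ 3.69466 m.
Worst case both components are at the extreme and orthogonal: √(11.1² + 3.69466²) ≈ 11.6987 m.

12 meters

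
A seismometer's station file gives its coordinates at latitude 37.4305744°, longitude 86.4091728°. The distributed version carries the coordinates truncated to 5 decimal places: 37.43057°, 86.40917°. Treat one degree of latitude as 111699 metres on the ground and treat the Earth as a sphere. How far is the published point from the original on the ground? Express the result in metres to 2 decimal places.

Δlat = 37.4305744 − 37.43057 = +0.0000044°; Δlon = 86.4091728 − 86.40917 = +0.0000028°.
North–south shift: 0.0000044 × 111699 = 0.491476 m.
E–W at 37.4306°: 0.0000028° × 111699 × cos 37.4306° = 0.0000028 × 111699 × 0.7941 ≈ 0.248358 m.
Distance: √(0.491476² + 0.248358²) ≈ 0.550663 m.

0.55 metres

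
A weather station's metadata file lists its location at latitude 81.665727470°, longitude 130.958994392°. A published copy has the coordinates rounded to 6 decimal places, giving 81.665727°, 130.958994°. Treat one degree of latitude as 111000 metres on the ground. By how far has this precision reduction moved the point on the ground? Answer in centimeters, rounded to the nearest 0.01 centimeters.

Δlat = 81.665727470 − 81.665727 = +0.000000470°; Δlon = 130.958994392 − 130.958994 = +0.000000392°.
N–S: 0.000000470° × 111000 m/° = 0.05217 m.
East–west at this latitude: 0.000000392° × 111000 × cos 81.6657° ≈ 0.000000392 × 16089.2 = 0.00630698 m.
Combined displacement = (0.05217² + 0.00630698²)^½ ≈ 0.0525499 m.
That is 0.0525499 m = 5.255 cm.

5.25 centimeters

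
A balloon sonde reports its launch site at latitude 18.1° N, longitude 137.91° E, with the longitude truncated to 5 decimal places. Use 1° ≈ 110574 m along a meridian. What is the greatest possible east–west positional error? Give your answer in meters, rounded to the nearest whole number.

1 meters

Truncating at 5 decimal places can drop up to a full unit in the last place, so the longitude may be off by as much as 1e-05°.
At latitude 18.1° a degree of longitude spans 110574 m × cos 18.1° = 110574 × 0.9505 ≈ 105102 m.
East–west error: 1e-05° × 105102 m/° ≈ 1.05102 m.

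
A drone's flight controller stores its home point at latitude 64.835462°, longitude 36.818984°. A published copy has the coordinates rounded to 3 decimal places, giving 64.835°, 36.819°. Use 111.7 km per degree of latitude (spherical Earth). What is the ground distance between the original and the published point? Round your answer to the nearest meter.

The latitude changed by +0.000462° and the longitude by -0.000016°.
N–S: 0.000462° × 111700 m/° = 51.6054 m.
E–W at 64.835°: -0.000016° × 111700 × cos 64.835° = -0.000016 × 111700 × 0.4252 ≈ -0.759965 m.
Distance: √(51.6054² + 0.759965²) ≈ 51.611 m.

52 meters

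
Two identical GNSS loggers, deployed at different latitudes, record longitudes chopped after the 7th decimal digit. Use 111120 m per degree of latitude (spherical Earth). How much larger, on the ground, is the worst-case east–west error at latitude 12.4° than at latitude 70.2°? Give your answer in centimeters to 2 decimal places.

0.71 centimeters

Truncating at 7 decimal places can drop up to a full unit in the last place, so the longitude may be off by as much as 1e-07°.
At 12.4°: 1e-07° × 111120 × cos 12.4° = 1e-07 × 111120 × 0.9767 ≈ 0.010853 m.
Error at 70.2° = 1e-07° × 111120 × cos 70.2° ≈ 0.011112 × 0.3387 = 0.0037641 m.
Difference: 0.010853 − 0.0037641 = 0.0070887 m.
That is 0.00708873 m = 0.70887 cm.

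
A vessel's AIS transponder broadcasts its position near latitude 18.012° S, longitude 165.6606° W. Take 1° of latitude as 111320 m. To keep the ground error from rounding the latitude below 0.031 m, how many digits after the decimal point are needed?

One degree of latitude covers 111320 m.
Rounding to N decimal places gives at most 0.5 × 10⁻ᴺ degrees of error, i.e. 0.5 × 10⁻ᴺ × 111320 m.
Need 0.5 × 111320 × 10⁻ᴺ ≤ 0.031 → 10⁻ᴺ ≤ 5.570e-07, so N ≥ 6.25.
So 7 decimal places suffice (0.00557 m); 6 would allow up to 0.0557 m.

7 decimal places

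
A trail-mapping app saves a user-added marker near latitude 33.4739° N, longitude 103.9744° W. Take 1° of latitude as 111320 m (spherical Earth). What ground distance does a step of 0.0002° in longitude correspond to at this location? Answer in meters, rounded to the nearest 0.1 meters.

At 33.4739° a degree of longitude is 111320 × cos 33.4739° ≈ 92856.1 m, so 0.0002° corresponds to 18.5712 m.

18.6 meters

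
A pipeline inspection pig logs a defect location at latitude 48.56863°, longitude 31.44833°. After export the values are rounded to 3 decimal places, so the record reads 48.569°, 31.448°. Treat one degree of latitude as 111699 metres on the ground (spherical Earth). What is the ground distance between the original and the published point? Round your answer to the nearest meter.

Δlat = 48.56863 − 48.569 = -0.00037°; Δlon = 31.44833 − 31.448 = +0.00033°.
North–south shift: -0.00037 × 111699 = -41.3286 m.
E–W at 48.569°: 0.00033° × 111699 × cos 48.569° = 0.00033 × 111699 × 0.6617 ≈ 24.3914 m.
Combined displacement = (41.3286² + 24.3914²)^½ ≈ 47.9895 m.

48 meters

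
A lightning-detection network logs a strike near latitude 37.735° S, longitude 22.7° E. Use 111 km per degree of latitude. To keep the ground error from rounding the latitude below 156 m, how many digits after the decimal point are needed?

One degree of latitude covers 111000 m.
Rounding to N decimal places gives at most 0.5 × 10⁻ᴺ degrees of error, i.e. 0.5 × 10⁻ᴺ × 111000 m.
Need 0.5 × 111000 × 10⁻ᴺ ≤ 156 → 10⁻ᴺ ≤ 2.811e-03, so N ≥ 2.55.
N = 2 would give 555 m (too coarse); N = 3 gives 55.5 m ≤ 156 m.

3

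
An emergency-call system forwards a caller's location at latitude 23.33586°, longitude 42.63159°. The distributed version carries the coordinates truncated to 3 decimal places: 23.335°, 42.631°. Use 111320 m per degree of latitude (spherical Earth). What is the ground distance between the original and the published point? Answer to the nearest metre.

The latitude changed by +0.00086° and the longitude by +0.00059°.
North–south shift: 0.00086 × 111320 = 95.7352 m.
E–W at 23.335°: 0.00059° × 111320 × cos 23.335° = 0.00059 × 111320 × 0.9182 ≈ 60.3066 m.
Combined displacement = (95.7352² + 60.3066²)^½ ≈ 113.146 m.

113 metres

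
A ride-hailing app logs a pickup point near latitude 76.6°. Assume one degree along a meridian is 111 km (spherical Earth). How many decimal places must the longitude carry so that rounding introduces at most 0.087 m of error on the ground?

6

At 76.6° one degree of longitude covers 111000 × cos 76.6° ≈ 111000 × 0.2317 ≈ 25724 m.
Rounding to N decimal places gives at most 0.5 × 10⁻ᴺ degrees of error, i.e. 0.5 × 10⁻ᴺ × 25724 m.
Setting 12862 × 10⁻ᴺ ≤ 0.087 gives 10ᴺ ≥ 1.478e+05, i.e. N ≥ 5.17.
N = 5 would give 0.129 m (too coarse); N = 6 gives 0.0129 m ≤ 0.087 m.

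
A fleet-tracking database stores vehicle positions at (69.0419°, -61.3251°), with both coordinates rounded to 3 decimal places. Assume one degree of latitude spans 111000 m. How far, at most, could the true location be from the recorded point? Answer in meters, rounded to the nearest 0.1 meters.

58.9 meters

Rounding to 3 decimal places leaves each coordinate within ±0.0005° of the true value.
Latitude error → 0.0005 × 111000 = 55.5 m along the meridian.
Longitude error → 0.0005 × 111000 × cos 69.0419° = 0.0005 × 111000 × 0.3577 ≈ 19.8515 m.
Worst case both components are at the extreme and orthogonal: √(55.5² + 19.8515²) ≈ 58.9435 m.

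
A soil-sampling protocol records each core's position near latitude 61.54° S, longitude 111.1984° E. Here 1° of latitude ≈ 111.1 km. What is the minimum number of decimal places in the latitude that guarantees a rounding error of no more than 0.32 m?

One degree of latitude covers 111100 m.
With N decimal places the half-ulp bound is 0.5·10⁻ᴺ°, or 0.5·10⁻ᴺ × 111100 m on the ground.
Setting 55550 × 10⁻ᴺ ≤ 0.32 gives 10ᴺ ≥ 1.736e+05, i.e. N ≥ 5.24.
So 6 decimal places suffice (0.0555 m); 5 would allow up to 0.555 m.

6 decimal places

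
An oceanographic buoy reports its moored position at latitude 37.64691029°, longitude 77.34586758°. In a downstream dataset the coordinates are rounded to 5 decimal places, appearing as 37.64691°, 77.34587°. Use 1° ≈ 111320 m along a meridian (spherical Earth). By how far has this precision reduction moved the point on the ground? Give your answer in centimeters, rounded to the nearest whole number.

The latitude changed by +0.00000029° and the longitude by -0.00000242°.
N–S: 0.00000029° × 111320 m/° = 0.0322828 m.
East–west at this latitude: -0.00000242° × 111320 × cos 37.6469° ≈ -0.00000242 × 88142 = -0.213304 m.
Distance: √(0.0322828² + 0.213304²) ≈ 0.215733 m.
That is 0.215733 m = 21.573 cm.

22 centimeters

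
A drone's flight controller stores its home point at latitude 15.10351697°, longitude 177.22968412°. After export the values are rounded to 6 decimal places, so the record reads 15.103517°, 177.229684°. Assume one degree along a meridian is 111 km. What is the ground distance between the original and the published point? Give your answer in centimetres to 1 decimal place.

Δlat = 15.10351697 − 15.103517 = -0.00000003°; Δlon = 177.22968412 − 177.229684 = +0.00000012°.
N–S: -0.00000003° × 111000 m/° = -0.00333 m.
E–W at 15.1035°: 0.00000012° × 111000 × cos 15.1035° = 0.00000012 × 111000 × 0.9655 ≈ 0.0128599 m.
Combined displacement = (0.00333² + 0.0128599²)^½ ≈ 0.013284 m.
That is 0.013284 m = 1.3284 cm.

1.3 centimetres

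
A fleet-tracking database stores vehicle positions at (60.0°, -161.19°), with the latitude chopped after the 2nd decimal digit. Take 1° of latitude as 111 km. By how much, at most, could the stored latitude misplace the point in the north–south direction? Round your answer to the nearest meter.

Truncating at 2 decimal places can drop up to a full unit in the last place, so the latitude may be off by as much as 0.01°.
North–south distance: 0.01° × 111000 m/° = 1110 m.

1110 meters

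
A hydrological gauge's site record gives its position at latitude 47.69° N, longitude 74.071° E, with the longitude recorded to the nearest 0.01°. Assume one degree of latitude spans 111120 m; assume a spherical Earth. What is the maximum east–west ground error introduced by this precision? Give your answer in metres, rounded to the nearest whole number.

374 metres

Rounding to 2 decimal places leaves the longitude within ±0.005° of the true value.
At latitude 47.69° a degree of longitude spans 111120 m × cos 47.69° = 111120 × 0.6731 ≈ 74799.5 m.
Maximum E–W displacement: 0.005 × 74799.5 = 373.997 m.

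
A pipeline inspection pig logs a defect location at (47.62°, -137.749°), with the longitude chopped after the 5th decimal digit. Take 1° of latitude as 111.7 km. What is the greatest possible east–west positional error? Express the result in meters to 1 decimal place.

0.8 meters

Truncating at 5 decimal places can drop up to a full unit in the last place, so the longitude may be off by as much as 1e-05°.
At latitude 47.62° a degree of longitude spans 111700 m × cos 47.62° = 111700 × 0.6740 ≈ 75290.8 m.
Maximum E–W displacement: 1e-05 × 75290.8 = 0.752908 m.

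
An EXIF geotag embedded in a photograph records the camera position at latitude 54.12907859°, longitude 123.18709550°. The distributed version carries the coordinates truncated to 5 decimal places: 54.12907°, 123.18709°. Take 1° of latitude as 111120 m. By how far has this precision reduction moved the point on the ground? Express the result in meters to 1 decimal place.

Δlat = 54.12907859 − 54.12907 = +0.00000859°; Δlon = 123.18709550 − 123.18709 = +0.00000550°.
North–south shift: 0.00000859 × 111120 = 0.954521 m.
East–west at this latitude: 0.00000550° × 111120 × cos 54.1291° ≈ 0.00000550 × 65112 = 0.358116 m.
Hypotenuse of the two orthogonal shifts: √(0.954521² + 0.358116²) = 1.01949 m.

1.0 meters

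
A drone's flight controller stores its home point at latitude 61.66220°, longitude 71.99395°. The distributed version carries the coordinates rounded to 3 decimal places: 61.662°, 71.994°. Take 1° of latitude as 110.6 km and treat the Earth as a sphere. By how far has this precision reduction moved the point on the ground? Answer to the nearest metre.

Δlat = 61.66220 − 61.662 = +0.00020°; Δlon = 71.99395 − 71.994 = -0.00005°.
North–south shift: 0.00020 × 110600 = 22.12 m.
E–W at 61.662°: -0.00005° × 110600 × cos 61.662° = -0.00005 × 110600 × 0.4747 ≈ -2.62494 m.
Hypotenuse of the two orthogonal shifts: √(22.12² + 2.62494²) = 22.2752 m.

22 metres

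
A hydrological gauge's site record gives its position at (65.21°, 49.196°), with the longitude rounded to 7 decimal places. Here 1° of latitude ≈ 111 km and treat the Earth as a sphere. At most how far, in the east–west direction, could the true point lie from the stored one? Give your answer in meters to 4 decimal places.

Rounding to 7 decimal places leaves the longitude within ±5e-08° of the true value.
At latitude 65.21° a degree of longitude spans 111000 m × cos 65.21° = 111000 × 0.4193 ≈ 46541.6 m.
Maximum E–W displacement: 5e-08 × 46541.6 = 0.00232708 m.

0.0023 meters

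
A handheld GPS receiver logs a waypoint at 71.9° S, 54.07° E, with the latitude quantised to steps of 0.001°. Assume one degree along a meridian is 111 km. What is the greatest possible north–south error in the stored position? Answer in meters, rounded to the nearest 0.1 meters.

55.5 meters

With a 0.001° grid the true value lies within half a step, ±0.001°/2 = ±0.0005°, of the stored one.
Along the meridian that is 0.0005° × 111000 m/° = 55.5 m.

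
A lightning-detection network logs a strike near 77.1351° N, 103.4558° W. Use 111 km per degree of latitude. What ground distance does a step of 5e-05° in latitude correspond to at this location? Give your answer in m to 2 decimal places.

5.55 m

5e-05° × 111000 m/° = 5.55 m.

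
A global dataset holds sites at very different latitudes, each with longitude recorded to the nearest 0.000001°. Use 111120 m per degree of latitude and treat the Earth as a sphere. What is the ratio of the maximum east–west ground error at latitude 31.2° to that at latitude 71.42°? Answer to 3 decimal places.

Rounding to 6 decimal places leaves the longitude within ±5e-07° of the true value.
At 31.2°: 5e-07° × 111120 × cos 31.2° = 5e-07 × 111120 × 0.8554 ≈ 0.047524 m.
Error at 71.42° = 5e-07° × 111120 × cos 71.42° ≈ 0.05556 × 0.3186 = 0.017703 m.
The ratio reduces to cos 31.2° / cos 71.42° = 0.8554/0.3186 ≈ 2.6845.

2.685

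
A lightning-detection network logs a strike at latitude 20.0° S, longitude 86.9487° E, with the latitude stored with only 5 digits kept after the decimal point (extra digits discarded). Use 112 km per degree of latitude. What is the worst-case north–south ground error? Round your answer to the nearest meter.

Truncating at 5 decimal places can drop up to a full unit in the last place, so the latitude may be off by as much as 1e-05°.
North–south distance: 1e-05° × 112000 m/° = 1.12 m.

1 meters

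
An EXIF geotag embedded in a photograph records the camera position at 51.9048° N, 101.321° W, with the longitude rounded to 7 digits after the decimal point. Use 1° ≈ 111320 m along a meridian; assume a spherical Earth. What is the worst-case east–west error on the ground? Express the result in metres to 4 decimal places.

Rounding to 7 decimal places leaves the longitude within ±5e-08° of the true value.
Parallels shrink by cos φ, so at 51.9048° a degree of longitude is 111320 × 0.6170 ≈ 68681.1 m.
So at most 5e-08° × 68681.1 ≈ 0.00343405 m east–west.

0.0034 metres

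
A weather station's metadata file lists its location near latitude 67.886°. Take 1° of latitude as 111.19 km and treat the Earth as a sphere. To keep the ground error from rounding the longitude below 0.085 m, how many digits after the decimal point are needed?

6

At 67.886° one degree of longitude covers 111190 × cos 67.886° ≈ 111190 × 0.3765 ≈ 41857.5 m.
Rounding to N decimal places gives at most 0.5 × 10⁻ᴺ degrees of error, i.e. 0.5 × 10⁻ᴺ × 41857.5 m.
Setting 20928.8 × 10⁻ᴺ ≤ 0.085 gives 10ᴺ ≥ 2.462e+05, i.e. N ≥ 5.39.
So 6 decimal places suffice (0.0209 m); 5 would allow up to 0.209 m.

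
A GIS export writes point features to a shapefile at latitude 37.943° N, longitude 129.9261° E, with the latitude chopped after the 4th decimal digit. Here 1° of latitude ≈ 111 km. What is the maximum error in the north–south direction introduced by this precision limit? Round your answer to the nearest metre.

11 metres

Truncating at 4 decimal places can drop up to a full unit in the last place, so the latitude may be off by as much as 0.0001°.
Along the meridian that is 0.0001° × 111000 m/° = 11.1 m.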